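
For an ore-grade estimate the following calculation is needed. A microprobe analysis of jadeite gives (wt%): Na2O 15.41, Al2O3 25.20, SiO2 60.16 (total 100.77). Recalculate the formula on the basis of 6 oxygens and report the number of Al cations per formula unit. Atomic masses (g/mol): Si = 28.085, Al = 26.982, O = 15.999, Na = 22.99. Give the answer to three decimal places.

0.991 Al apfu

Na2O: 15.41/61.979 = 0.24863 mol → 0.49726 mol Na, 0.24863 mol O.
Al2O3: 25.20/101.961 = 0.24715 mol → 0.49430 mol Al, 0.74145 mol O.
SiO2: 60.16/60.083 = 1.00128 mol → 1.00128 mol Si, 2.00256 mol O.
Total oxygen = 2.99264 mol. Normalization factor = 6/2.99264 = 2.00492.
Al per 6 O = 0.49430 × 2.00492 = 0.991.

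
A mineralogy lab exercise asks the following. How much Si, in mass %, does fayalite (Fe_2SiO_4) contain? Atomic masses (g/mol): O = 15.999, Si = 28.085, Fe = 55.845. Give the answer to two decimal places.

13.78 mass %

Molar mass of Fe_2SiO_4: 2·55.845 + 1·28.085 + 4·15.999 = 203.771 g/mol.
Mass of Si per formula unit: 1 × 28.085 = 28.085 g.
Weight fraction Si = 28.085 / 203.771 = 0.1378.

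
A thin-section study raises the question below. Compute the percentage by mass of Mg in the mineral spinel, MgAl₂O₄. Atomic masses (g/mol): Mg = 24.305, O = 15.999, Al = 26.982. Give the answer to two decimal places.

M(MgAl₂O₄) = 142.265 g/mol.
Mg contributes 1 × 24.305 = 24.305 g per mole.
24.305/142.265 = 0.1708 → 17.08%.

17.08 mass %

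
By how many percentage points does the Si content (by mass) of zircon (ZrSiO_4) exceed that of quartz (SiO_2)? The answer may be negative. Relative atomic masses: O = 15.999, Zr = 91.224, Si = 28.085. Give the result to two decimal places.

-31.42 percentage points

First mineral: 28.085 g Si in 183.305 g formula = 15.32 wt% Si.
Second mineral: 28.085 g Si in 60.083 g formula = 46.74 wt% Si.
15.32% − 46.74% gives a difference of -31.42 percentage points.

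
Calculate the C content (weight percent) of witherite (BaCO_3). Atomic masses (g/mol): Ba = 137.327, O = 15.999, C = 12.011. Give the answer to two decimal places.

6.09 weight percent

Formula mass = 1*137.327 + 1*12.011 + 3*15.999 = 197.335 g/mol, of which 12.011 g is C.
So C makes up 12.011/197.335 = 0.0609 of the mass, i.e. 6.09%.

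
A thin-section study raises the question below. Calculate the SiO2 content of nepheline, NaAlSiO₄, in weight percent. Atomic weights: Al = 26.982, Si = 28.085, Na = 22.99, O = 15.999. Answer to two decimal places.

Formula mass = 142.053 g/mol.
1 Si → 1.0000 mol SiO2 per formula unit; M(SiO2) = 60.083, so SiO2 mass = 60.083 g.
60.083/142.053 × 100 = 42.30 wt%.

42.30 wt%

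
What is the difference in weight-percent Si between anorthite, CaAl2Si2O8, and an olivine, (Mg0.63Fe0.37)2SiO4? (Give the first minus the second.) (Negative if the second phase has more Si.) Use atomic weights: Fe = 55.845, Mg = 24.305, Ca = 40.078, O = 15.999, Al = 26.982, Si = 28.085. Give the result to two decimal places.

3.07 percentage points

First mineral: 56.170 g Si in 278.204 g formula = 20.19 wt% Si.
Second mineral: 28.085 g Si in 164.031 g formula = 17.12 wt% Si.
20.19% − 17.12% gives a difference of 3.07 percentage points.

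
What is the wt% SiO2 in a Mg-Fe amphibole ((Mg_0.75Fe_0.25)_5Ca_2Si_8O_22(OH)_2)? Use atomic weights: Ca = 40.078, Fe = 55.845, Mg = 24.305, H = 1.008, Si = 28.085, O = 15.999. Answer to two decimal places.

56.43 wt%

Formula mass = 851.778 g/mol.
8 Si → 8.0000 mol SiO2 per formula unit; M(SiO2) = 60.083, so SiO2 mass = 480.664 g.
480.664/851.778 × 100 = 56.43 wt%.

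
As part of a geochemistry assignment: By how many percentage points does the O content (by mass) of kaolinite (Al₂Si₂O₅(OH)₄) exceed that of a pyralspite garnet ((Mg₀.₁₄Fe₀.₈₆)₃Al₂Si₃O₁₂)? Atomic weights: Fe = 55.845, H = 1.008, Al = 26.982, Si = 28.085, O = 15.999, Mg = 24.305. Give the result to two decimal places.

First mineral: 143.991 g O in 258.157 g formula = 55.78 wt% O.
Second mineral: 191.988 g O in 484.495 g formula = 39.63 wt% O.
55.78% − 39.63% gives a difference of 16.15 percentage points.

16.15 percentage points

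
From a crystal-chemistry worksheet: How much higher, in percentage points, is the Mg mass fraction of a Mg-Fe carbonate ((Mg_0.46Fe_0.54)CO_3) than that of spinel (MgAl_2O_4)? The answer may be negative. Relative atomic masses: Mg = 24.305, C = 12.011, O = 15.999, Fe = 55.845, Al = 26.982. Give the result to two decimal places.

-6.05 percentage points

Mg in (Mg_0.46Fe_0.54)CO_3: molar mass 101.345 g/mol; 0.46×24.305 = 11.180 g → 11.03 wt%.
Mg in MgAl_2O_4: molar mass 142.265 g/mol; 1×24.305 = 24.305 g → 17.08 wt%.
Difference = 11.03 − 17.08 = -6.05 percentage points.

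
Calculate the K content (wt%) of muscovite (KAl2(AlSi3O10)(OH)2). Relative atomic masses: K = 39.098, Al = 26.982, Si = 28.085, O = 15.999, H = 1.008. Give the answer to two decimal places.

Formula mass = 1·39.098 + 3·26.982 + 3·28.085 + 12·15.999 + 2·1.008 = 398.303 g/mol, of which 39.098 g is K.
So K makes up 39.098/398.303 = 0.0982 of the mass, i.e. 9.82%.

9.82 wt%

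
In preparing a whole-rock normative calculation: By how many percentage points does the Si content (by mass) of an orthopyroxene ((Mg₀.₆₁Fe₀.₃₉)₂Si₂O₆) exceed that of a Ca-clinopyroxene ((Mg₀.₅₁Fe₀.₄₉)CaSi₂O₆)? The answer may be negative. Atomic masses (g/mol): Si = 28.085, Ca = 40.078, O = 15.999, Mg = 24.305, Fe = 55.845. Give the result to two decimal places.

0.71 percentage points

Si in (Mg₀.₆₁Fe₀.₃₉)₂Si₂O₆: molar mass 225.375 g/mol; 2×28.085 = 56.170 g → 24.92 wt%.
Si in (Mg₀.₅₁Fe₀.₄₉)CaSi₂O₆: molar mass 232.002 g/mol; 2×28.085 = 56.170 g → 24.21 wt%.
Difference = 24.92 − 24.21 = 0.71 percentage points.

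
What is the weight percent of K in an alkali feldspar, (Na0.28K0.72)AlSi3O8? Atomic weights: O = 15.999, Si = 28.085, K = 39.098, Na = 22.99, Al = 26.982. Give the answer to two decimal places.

Molar mass of (Na0.28K0.72)AlSi3O8: 0.28×22.99 + 0.72×39.098 + 1×26.982 + 3×28.085 + 8×15.999 = 273.817 g/mol.
Mass of K per formula unit: 0.72 × 39.098 = 28.151 g.
Weight fraction K = 28.151 / 273.817 = 0.1028.

10.28 weight percent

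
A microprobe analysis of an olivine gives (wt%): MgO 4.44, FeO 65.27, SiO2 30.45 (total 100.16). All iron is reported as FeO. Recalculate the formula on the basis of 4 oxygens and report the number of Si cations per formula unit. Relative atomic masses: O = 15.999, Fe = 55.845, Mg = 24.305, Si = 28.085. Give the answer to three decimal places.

MgO (M=40.304): mol = 0.11016; Mg = 0.11016, O = 0.11016.
FeO (M=71.844): mol = 0.90850; Fe = 0.90850, O = 0.90850.
SiO2 (M=60.083): mol = 0.50680; Si = 0.50680, O = 1.01360.
ΣO = 2.03226; factor = 4/ΣO = 1.96825.
Si apfu = 0.50680 × 1.96825 = 0.998.

0.998 Si apfu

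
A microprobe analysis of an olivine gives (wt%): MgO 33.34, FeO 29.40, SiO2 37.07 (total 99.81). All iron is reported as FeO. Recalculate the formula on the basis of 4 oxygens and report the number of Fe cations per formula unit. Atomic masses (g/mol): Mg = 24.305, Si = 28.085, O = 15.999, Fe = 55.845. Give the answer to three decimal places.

MgO: 33.34/40.304 = 0.82721 mol → 0.82721 mol Mg, 0.82721 mol O.
FeO: 29.40/71.844 = 0.40922 mol → 0.40922 mol Fe, 0.40922 mol O.
SiO2: 37.07/60.083 = 0.61698 mol → 0.61698 mol Si, 1.23396 mol O.
Total oxygen = 2.47039 mol. Normalization factor = 4/2.47039 = 1.61918.
Fe per 4 O = 0.40922 × 1.61918 = 0.663.

0.663 Fe apfu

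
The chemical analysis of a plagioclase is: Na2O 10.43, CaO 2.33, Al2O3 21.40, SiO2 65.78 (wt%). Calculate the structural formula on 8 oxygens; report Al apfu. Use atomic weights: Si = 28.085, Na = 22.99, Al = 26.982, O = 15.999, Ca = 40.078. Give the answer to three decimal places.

1.109 Al apfu

10.43 wt% Na2O ÷ 61.979 g/mol = 0.16828 mol, giving 0.33656 Na and 0.16828 O.
2.33 wt% CaO ÷ 56.077 g/mol = 0.04155 mol, giving 0.04155 Ca and 0.04155 O.
21.40 wt% Al2O3 ÷ 101.961 g/mol = 0.20988 mol, giving 0.41976 Al and 0.62964 O.
65.78 wt% SiO2 ÷ 60.083 g/mol = 1.09482 mol, giving 1.09482 Si and 2.18964 O.
Oxygen sums to 3.02911; scaling by 8/3.02911 = 2.64104 puts the formula on 8 O.
Al: 0.41976 × 2.64104 = 1.109 atoms per formula unit.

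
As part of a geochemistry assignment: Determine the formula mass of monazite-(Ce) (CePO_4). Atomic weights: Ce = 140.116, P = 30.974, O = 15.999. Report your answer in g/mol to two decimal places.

235.09 g/mol

Ce: 1 × 140.116 = 140.1160
P: 1 × 30.974 = 30.9740
O: 4 × 15.999 = 63.9960
Summing the contributions gives the formula mass.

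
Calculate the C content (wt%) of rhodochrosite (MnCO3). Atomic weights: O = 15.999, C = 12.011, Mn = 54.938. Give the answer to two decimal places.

Molar mass of MnCO3: 1·54.938 + 1·12.011 + 3·15.999 = 114.946 g/mol.
Mass of C per formula unit: 1 × 12.011 = 12.011 g.
Weight fraction C = 12.011 / 114.946 = 0.1045.

10.45 wt%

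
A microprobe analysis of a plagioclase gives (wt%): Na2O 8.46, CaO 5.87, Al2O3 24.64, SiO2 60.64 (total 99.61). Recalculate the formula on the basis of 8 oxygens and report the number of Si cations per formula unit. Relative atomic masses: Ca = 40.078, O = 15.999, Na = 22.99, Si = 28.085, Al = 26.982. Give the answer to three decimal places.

8.46 wt% Na2O ÷ 61.979 g/mol = 0.13650 mol, giving 0.27300 Na and 0.13650 O.
5.87 wt% CaO ÷ 56.077 g/mol = 0.10468 mol, giving 0.10468 Ca and 0.10468 O.
24.64 wt% Al2O3 ÷ 101.961 g/mol = 0.24166 mol, giving 0.48332 Al and 0.72498 O.
60.64 wt% SiO2 ÷ 60.083 g/mol = 1.00927 mol, giving 1.00927 Si and 2.01854 O.
Oxygen sums to 2.98470; scaling by 8/2.98470 = 2.68034 puts the formula on 8 O.
Si: 1.00927 × 2.68034 = 2.705 atoms per formula unit.

2.705 Si apfu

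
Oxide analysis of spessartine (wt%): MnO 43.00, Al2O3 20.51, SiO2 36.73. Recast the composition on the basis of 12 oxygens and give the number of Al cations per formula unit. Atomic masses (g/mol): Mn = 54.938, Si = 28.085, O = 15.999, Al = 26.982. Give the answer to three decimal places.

MnO (M=70.937): mol = 0.60617; Mn = 0.60617, O = 0.60617.
Al2O3 (M=101.961): mol = 0.20116; Al = 0.40232, O = 0.60348.
SiO2 (M=60.083): mol = 0.61132; Si = 0.61132, O = 1.22264.
ΣO = 2.43229; factor = 12/ΣO = 4.93362.
Al apfu = 0.40232 × 4.93362 = 1.985.

1.985 Al apfu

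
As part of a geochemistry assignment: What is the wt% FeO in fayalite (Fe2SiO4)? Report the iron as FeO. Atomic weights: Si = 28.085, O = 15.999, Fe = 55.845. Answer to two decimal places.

70.51 wt%

M(Fe2SiO4) = 203.771 g/mol; M(FeO) = 71.844 g/mol.
Moles FeO per formula unit = 2 Fe ÷ 1 = 2.0000.
FeO fraction = (2.0000 × 71.844) / 203.771 = 143.688/203.771 = 0.7051.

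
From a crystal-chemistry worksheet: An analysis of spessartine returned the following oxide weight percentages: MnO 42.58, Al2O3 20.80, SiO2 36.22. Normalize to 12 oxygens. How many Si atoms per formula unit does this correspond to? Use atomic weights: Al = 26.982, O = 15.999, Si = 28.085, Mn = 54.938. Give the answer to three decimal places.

2.992 Si apfu

MnO: 42.58/70.937 = 0.60025 mol → 0.60025 mol Mn, 0.60025 mol O.
Al2O3: 20.80/101.961 = 0.20400 mol → 0.40800 mol Al, 0.61200 mol O.
SiO2: 36.22/60.083 = 0.60283 mol → 0.60283 mol Si, 1.20566 mol O.
Total oxygen = 2.41791 mol. Normalization factor = 12/2.41791 = 4.96296.
Si per 12 O = 0.60283 × 4.96296 = 2.992.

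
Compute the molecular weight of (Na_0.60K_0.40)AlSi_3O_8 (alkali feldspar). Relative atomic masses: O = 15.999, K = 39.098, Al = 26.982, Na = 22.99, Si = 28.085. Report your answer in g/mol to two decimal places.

268.66 g/mol

The formula mass is the sum 0.60(22.99) + 0.40(39.098) + 1(26.982) + 3(28.085) + 8(15.999).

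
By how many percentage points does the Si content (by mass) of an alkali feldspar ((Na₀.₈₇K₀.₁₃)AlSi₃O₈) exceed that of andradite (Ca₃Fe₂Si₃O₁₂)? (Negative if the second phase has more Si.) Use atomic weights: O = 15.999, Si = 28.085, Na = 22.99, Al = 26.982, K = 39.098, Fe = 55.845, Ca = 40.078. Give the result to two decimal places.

First mineral: 84.255 g Si in 264.313 g formula = 31.88 wt% Si.
Second mineral: 84.255 g Si in 508.167 g formula = 16.58 wt% Si.
31.88% − 16.58% gives a difference of 15.30 percentage points.

15.30 percentage points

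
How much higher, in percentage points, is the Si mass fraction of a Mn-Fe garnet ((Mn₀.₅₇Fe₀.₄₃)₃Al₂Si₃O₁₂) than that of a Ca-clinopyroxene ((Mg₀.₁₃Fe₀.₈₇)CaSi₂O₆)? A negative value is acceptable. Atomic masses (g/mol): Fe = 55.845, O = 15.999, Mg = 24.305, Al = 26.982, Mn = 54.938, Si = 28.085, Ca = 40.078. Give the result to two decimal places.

Si in (Mn₀.₅₇Fe₀.₄₃)₃Al₂Si₃O₁₂: molar mass 496.191 g/mol; 3×28.085 = 84.255 g → 16.98 wt%.
Si in (Mg₀.₁₃Fe₀.₈₇)CaSi₂O₆: molar mass 243.987 g/mol; 2×28.085 = 56.170 g → 23.02 wt%.
Difference = 16.98 − 23.02 = -6.04 percentage points.

-6.04 percentage points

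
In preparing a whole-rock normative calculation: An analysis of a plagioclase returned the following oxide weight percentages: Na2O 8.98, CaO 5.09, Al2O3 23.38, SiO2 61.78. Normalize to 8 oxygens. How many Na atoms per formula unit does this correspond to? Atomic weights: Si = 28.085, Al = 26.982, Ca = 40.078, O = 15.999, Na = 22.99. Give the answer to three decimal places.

0.778 Na apfu

Na2O: 8.98/61.979 = 0.14489 mol → 0.28978 mol Na, 0.14489 mol O.
CaO: 5.09/56.077 = 0.09077 mol → 0.09077 mol Ca, 0.09077 mol O.
Al2O3: 23.38/101.961 = 0.22930 mol → 0.45860 mol Al, 0.68790 mol O.
SiO2: 61.78/60.083 = 1.02824 mol → 1.02824 mol Si, 2.05648 mol O.
Total oxygen = 2.98004 mol. Normalization factor = 8/2.98004 = 2.68453.
Na per 8 O = 0.28978 × 2.68453 = 0.778.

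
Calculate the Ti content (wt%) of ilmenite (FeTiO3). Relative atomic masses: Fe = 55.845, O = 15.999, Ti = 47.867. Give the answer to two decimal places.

31.55 wt%

Formula mass = 1*55.845 + 1*47.867 + 3*15.999 = 151.709 g/mol, of which 47.867 g is Ti.
So Ti makes up 47.867/151.709 = 0.3155 of the mass, i.e. 31.55%.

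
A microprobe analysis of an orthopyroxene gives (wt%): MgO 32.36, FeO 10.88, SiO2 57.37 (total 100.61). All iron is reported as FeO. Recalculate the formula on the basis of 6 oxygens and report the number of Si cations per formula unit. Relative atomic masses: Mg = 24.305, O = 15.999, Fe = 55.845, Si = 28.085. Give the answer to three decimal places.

32.36 wt% MgO ÷ 40.304 g/mol = 0.80290 mol, giving 0.80290 Mg and 0.80290 O.
10.88 wt% FeO ÷ 71.844 g/mol = 0.15144 mol, giving 0.15144 Fe and 0.15144 O.
57.37 wt% SiO2 ÷ 60.083 g/mol = 0.95485 mol, giving 0.95485 Si and 1.90970 O.
Oxygen sums to 2.86404; scaling by 6/2.86404 = 2.09494 puts the formula on 6 O.
Si: 0.95485 × 2.09494 = 2.000 atoms per formula unit.

2.000 Si apfu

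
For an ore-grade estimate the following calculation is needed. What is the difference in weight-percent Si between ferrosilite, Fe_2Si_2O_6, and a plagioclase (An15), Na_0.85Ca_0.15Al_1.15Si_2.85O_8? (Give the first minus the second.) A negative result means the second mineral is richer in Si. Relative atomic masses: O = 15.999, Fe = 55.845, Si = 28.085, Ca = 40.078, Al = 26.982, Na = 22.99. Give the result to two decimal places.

Si in Fe_2Si_2O_6: molar mass 263.854 g/mol; 2×28.085 = 56.170 g → 21.29 wt%.
Si in Na_0.85Ca_0.15Al_1.15Si_2.85O_8: molar mass 264.617 g/mol; 2.85×28.085 = 80.042 g → 30.25 wt%.
Difference = 21.29 − 30.25 = -8.96 percentage points.

-8.96 percentage points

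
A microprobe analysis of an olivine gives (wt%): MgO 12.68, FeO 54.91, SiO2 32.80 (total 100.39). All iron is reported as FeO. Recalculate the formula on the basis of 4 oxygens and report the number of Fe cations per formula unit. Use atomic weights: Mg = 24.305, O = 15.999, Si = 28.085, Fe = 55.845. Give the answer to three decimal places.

12.68 wt% MgO ÷ 40.304 g/mol = 0.31461 mol, giving 0.31461 Mg and 0.31461 O.
54.91 wt% FeO ÷ 71.844 g/mol = 0.76429 mol, giving 0.76429 Fe and 0.76429 O.
32.80 wt% SiO2 ÷ 60.083 g/mol = 0.54591 mol, giving 0.54591 Si and 1.09182 O.
Oxygen sums to 2.17072; scaling by 4/2.17072 = 1.84271 puts the formula on 4 O.
Fe: 0.76429 × 1.84271 = 1.408 atoms per formula unit.

1.408 Fe apfu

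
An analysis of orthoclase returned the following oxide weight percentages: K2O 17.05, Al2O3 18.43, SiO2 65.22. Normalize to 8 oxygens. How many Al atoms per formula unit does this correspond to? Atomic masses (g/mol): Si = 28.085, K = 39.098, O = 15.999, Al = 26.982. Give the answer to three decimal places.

0.999 Al apfu

K2O: 17.05/94.195 = 0.18101 mol → 0.36202 mol K, 0.18101 mol O.
Al2O3: 18.43/101.961 = 0.18076 mol → 0.36152 mol Al, 0.54228 mol O.
SiO2: 65.22/60.083 = 1.08550 mol → 1.08550 mol Si, 2.17100 mol O.
Total oxygen = 2.89429 mol. Normalization factor = 8/2.89429 = 2.76406.
Al per 8 O = 0.36152 × 2.76406 = 0.999.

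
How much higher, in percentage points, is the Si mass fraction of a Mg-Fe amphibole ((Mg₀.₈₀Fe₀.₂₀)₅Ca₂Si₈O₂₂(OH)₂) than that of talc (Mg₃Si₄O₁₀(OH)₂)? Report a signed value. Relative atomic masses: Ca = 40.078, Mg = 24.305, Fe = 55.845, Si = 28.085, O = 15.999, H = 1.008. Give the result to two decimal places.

Si in (Mg₀.₈₀Fe₀.₂₀)₅Ca₂Si₈O₂₂(OH)₂: molar mass 843.893 g/mol; 8×28.085 = 224.680 g → 26.62 wt%.
Si in Mg₃Si₄O₁₀(OH)₂: molar mass 379.259 g/mol; 4×28.085 = 112.340 g → 29.62 wt%.
Difference = 26.62 − 29.62 = -3.00 percentage points.

-3.00 percentage points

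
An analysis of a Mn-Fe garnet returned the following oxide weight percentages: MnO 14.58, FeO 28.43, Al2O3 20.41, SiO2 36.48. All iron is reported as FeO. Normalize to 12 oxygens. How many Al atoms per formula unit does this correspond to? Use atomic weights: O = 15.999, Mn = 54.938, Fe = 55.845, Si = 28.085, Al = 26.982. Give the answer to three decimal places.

MnO: 14.58/70.937 = 0.20553 mol → 0.20553 mol Mn, 0.20553 mol O.
FeO: 28.43/71.844 = 0.39572 mol → 0.39572 mol Fe, 0.39572 mol O.
Al2O3: 20.41/101.961 = 0.20017 mol → 0.40034 mol Al, 0.60051 mol O.
SiO2: 36.48/60.083 = 0.60716 mol → 0.60716 mol Si, 1.21432 mol O.
Total oxygen = 2.41608 mol. Normalization factor = 12/2.41608 = 4.96672.
Al per 12 O = 0.40034 × 4.96672 = 1.988.

1.988 Al apfu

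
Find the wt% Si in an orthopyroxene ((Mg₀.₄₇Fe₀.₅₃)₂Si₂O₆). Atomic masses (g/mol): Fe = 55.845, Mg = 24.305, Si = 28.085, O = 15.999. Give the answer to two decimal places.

Molar mass of (Mg₀.₄₇Fe₀.₅₃)₂Si₂O₆: 0.94*24.305 + 1.06*55.845 + 2*28.085 + 6*15.999 = 234.206 g/mol.
Mass of Si per formula unit: 2 × 28.085 = 56.170 g.
Weight fraction Si = 56.170 / 234.206 = 0.2398.

23.98 weight percent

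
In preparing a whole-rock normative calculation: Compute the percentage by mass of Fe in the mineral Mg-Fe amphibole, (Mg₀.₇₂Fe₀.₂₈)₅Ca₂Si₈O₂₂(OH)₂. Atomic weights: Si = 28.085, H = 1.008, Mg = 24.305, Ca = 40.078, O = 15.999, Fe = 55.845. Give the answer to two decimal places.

9.13 mass %

M((Mg₀.₇₂Fe₀.₂₈)₅Ca₂Si₈O₂₂(OH)₂) = 856.509 g/mol.
Fe contributes 1.40 × 55.845 = 78.183 g per mole.
78.183/856.509 = 0.0913 → 9.13%.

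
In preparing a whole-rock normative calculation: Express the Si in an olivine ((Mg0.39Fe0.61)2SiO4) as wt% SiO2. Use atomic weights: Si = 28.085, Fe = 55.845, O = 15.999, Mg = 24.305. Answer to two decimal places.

33.53 wt%

Formula mass = 179.170 g/mol.
1 Si → 1.0000 mol SiO2 per formula unit; M(SiO2) = 60.083, so SiO2 mass = 60.083 g.
60.083/179.170 × 100 = 33.53 wt%.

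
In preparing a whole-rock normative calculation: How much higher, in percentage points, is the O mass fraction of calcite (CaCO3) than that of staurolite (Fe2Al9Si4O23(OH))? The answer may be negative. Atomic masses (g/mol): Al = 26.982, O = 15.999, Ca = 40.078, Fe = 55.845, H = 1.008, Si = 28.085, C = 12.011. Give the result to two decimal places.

2.88 percentage points

O in CaCO3: molar mass 100.086 g/mol; 3×15.999 = 47.997 g → 47.96 wt%.
O in Fe2Al9Si4O23(OH): molar mass 851.852 g/mol; 24×15.999 = 383.976 g → 45.08 wt%.
Difference = 47.96 − 45.08 = 2.88 percentage points.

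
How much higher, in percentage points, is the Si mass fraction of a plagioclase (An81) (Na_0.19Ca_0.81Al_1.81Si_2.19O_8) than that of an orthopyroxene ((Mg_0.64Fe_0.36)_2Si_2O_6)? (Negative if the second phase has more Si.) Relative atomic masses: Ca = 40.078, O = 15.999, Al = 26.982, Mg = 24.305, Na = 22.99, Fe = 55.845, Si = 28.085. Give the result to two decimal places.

First mineral: 61.506 g Si in 275.167 g formula = 22.35 wt% Si.
Second mineral: 56.170 g Si in 223.483 g formula = 25.13 wt% Si.
22.35% − 25.13% gives a difference of -2.78 percentage points.

-2.78 percentage points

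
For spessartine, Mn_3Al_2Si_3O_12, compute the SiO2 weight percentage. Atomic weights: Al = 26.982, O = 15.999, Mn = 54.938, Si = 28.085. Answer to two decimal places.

36.41 wt%

Molar mass of Mn_3Al_2Si_3O_12 = 3×54.938 + 2×26.982 + 3×28.085 + 12×15.999 = 495.021 g/mol.
Each formula unit contains 3 Si, equivalent to 3/1 = 3.0000 mol SiO2.
M(SiO2) = 1×28.085 + 2×15.999 = 60.083 g/mol.
Mass of SiO2 per formula unit = 3.0000 × 60.083 = 180.249 g.
SiO2 wt% = 180.249 / 495.021 × 100 = 36.41%.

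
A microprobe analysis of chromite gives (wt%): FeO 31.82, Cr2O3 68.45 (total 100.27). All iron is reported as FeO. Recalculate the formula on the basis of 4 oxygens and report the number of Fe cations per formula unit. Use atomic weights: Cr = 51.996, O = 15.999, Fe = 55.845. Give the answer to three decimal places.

0.988 Fe apfu

FeO (M=71.844): mol = 0.44290; Fe = 0.44290, O = 0.44290.
Cr2O3 (M=151.989): mol = 0.45036; Cr = 0.90072, O = 1.35108.
ΣO = 1.79398; factor = 4/ΣO = 2.22968.
Fe apfu = 0.44290 × 2.22968 = 0.988.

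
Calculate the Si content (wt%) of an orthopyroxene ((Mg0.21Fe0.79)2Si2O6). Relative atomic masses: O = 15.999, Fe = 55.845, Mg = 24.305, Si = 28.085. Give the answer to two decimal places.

22.41 wt%

Molar mass of (Mg0.21Fe0.79)2Si2O6: 0.42*24.305 + 1.58*55.845 + 2*28.085 + 6*15.999 = 250.607 g/mol.
Mass of Si per formula unit: 2 × 28.085 = 56.170 g.
Weight fraction Si = 56.170 / 250.607 = 0.2241.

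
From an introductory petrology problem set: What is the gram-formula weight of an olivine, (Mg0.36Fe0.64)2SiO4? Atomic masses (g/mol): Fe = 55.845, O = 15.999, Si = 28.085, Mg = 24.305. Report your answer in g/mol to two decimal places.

181.06 g/mol

M = 0.72×24.305 + 1.28×55.845 + 1×28.085 + 4×15.999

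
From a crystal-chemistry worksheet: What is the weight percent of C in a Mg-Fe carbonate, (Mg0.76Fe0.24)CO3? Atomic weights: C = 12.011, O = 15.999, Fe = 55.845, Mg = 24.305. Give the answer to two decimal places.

Formula mass = 0.76*24.305 + 0.24*55.845 + 1*12.011 + 3*15.999 = 91.883 g/mol, of which 12.011 g is C.
So C makes up 12.011/91.883 = 0.1307 of the mass, i.e. 13.07%.

13.07 wt%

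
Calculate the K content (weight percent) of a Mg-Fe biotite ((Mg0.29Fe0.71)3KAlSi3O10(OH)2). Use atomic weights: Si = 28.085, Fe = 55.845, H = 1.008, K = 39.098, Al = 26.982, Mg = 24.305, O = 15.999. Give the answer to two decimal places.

8.07 weight percent

Formula mass = 0.87×24.305 + 2.13×55.845 + 1×39.098 + 1×26.982 + 3×28.085 + 12×15.999 + 2×1.008 = 484.434 g/mol, of which 39.098 g is K.
So K makes up 39.098/484.434 = 0.0807 of the mass, i.e. 8.07%.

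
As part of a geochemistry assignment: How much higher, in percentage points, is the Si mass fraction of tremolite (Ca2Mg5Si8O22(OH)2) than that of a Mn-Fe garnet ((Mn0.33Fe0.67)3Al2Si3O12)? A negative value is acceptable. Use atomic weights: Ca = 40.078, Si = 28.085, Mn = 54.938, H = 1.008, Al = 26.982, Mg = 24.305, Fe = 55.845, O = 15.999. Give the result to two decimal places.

M(Ca2Mg5Si8O22(OH)2) = 812.353 g/mol, so wt% Si = 224.680/812.353 × 100 = 27.66%.
M((Mn0.33Fe0.67)3Al2Si3O12) = 496.844 g/mol, so wt% Si = 84.255/496.844 × 100 = 16.96%.
27.66 − 16.96 = 10.70 pp.

10.70 percentage points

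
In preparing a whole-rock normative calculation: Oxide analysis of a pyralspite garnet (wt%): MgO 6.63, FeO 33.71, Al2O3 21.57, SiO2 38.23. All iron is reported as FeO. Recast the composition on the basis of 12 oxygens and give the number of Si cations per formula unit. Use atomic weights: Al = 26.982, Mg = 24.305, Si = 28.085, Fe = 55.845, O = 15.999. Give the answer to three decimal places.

3.005 Si apfu

MgO (M=40.304): mol = 0.16450; Mg = 0.16450, O = 0.16450.
FeO (M=71.844): mol = 0.46921; Fe = 0.46921, O = 0.46921.
Al2O3 (M=101.961): mol = 0.21155; Al = 0.42310, O = 0.63465.
SiO2 (M=60.083): mol = 0.63629; Si = 0.63629, O = 1.27258.
ΣO = 2.54094; factor = 12/ΣO = 4.72266.
Si apfu = 0.63629 × 4.72266 = 3.005.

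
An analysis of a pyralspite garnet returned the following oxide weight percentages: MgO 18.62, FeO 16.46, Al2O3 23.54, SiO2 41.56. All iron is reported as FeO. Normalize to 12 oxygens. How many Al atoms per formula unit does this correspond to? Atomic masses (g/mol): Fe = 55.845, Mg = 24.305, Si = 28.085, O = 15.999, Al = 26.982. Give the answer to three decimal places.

2.002 Al apfu

18.62 wt% MgO ÷ 40.304 g/mol = 0.46199 mol, giving 0.46199 Mg and 0.46199 O.
16.46 wt% FeO ÷ 71.844 g/mol = 0.22911 mol, giving 0.22911 Fe and 0.22911 O.
23.54 wt% Al2O3 ÷ 101.961 g/mol = 0.23087 mol, giving 0.46174 Al and 0.69261 O.
41.56 wt% SiO2 ÷ 60.083 g/mol = 0.69171 mol, giving 0.69171 Si and 1.38342 O.
Oxygen sums to 2.76713; scaling by 12/2.76713 = 4.33662 puts the formula on 12 O.
Al: 0.46174 × 4.33662 = 2.002 atoms per formula unit.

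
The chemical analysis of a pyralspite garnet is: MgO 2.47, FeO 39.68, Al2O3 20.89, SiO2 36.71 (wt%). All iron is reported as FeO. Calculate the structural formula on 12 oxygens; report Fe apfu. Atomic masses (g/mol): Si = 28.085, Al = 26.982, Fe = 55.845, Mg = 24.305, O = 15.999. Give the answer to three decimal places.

MgO: 2.47/40.304 = 0.06128 mol → 0.06128 mol Mg, 0.06128 mol O.
FeO: 39.68/71.844 = 0.55231 mol → 0.55231 mol Fe, 0.55231 mol O.
Al2O3: 20.89/101.961 = 0.20488 mol → 0.40976 mol Al, 0.61464 mol O.
SiO2: 36.71/60.083 = 0.61099 mol → 0.61099 mol Si, 1.22198 mol O.
Total oxygen = 2.45021 mol. Normalization factor = 12/2.45021 = 4.89754.
Fe per 12 O = 0.55231 × 4.89754 = 2.705.

2.705 Fe apfu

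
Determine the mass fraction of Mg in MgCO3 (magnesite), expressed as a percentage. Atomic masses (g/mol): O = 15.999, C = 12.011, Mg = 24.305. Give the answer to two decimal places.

M(MgCO3) = 84.313 g/mol.
Mg contributes 1 × 24.305 = 24.305 g per mole.
24.305/84.313 = 0.2883 → 28.83%.

28.83 mass %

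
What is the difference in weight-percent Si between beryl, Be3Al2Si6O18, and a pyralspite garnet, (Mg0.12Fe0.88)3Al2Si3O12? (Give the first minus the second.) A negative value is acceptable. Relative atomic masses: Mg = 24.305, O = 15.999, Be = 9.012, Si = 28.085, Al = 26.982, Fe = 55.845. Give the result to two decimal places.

First mineral: 168.510 g Si in 537.492 g formula = 31.35 wt% Si.
Second mineral: 84.255 g Si in 486.388 g formula = 17.32 wt% Si.
31.35% − 17.32% gives a difference of 14.03 percentage points.

14.03 percentage points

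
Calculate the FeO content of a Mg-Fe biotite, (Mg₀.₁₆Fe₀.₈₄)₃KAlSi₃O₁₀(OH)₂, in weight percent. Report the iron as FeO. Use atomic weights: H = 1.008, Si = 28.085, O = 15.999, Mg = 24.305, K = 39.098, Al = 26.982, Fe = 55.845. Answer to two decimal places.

36.45 wt%

Molar mass of (Mg₀.₁₆Fe₀.₈₄)₃KAlSi₃O₁₀(OH)₂ = 0.48×24.305 + 2.52×55.845 + 1×39.098 + 1×26.982 + 3×28.085 + 12×15.999 + 2×1.008 = 496.735 g/mol.
Each formula unit contains 2.52 Fe, equivalent to 2.52/1 = 2.5200 mol FeO.
M(FeO) = 1×55.845 + 1×15.999 = 71.844 g/mol.
Mass of FeO per formula unit = 2.5200 × 71.844 = 181.047 g.
FeO wt% = 181.047 / 496.735 × 100 = 36.45%.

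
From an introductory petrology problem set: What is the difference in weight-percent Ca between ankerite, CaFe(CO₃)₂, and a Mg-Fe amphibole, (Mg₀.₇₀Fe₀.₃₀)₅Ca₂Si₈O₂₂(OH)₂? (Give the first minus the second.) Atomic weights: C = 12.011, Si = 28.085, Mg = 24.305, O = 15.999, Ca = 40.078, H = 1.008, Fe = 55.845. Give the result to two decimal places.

Ca in CaFe(CO₃)₂: molar mass 215.939 g/mol; 1×40.078 = 40.078 g → 18.56 wt%.
Ca in (Mg₀.₇₀Fe₀.₃₀)₅Ca₂Si₈O₂₂(OH)₂: molar mass 859.663 g/mol; 2×40.078 = 80.156 g → 9.32 wt%.
Difference = 18.56 − 9.32 = 9.24 percentage points.

9.24 percentage points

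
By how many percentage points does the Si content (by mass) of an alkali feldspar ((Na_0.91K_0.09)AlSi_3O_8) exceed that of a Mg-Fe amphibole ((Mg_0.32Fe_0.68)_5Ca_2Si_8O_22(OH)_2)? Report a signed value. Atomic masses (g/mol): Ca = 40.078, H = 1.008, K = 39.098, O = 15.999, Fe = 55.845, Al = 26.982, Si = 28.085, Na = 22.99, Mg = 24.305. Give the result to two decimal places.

First mineral: 84.255 g Si in 263.669 g formula = 31.95 wt% Si.
Second mineral: 224.680 g Si in 919.589 g formula = 24.43 wt% Si.
31.95% − 24.43% gives a difference of 7.52 percentage points.

7.52 percentage points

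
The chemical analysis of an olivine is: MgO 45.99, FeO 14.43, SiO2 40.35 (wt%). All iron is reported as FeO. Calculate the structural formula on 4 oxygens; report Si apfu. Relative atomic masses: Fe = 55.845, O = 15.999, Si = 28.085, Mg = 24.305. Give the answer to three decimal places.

1.000 Si apfu

MgO: 45.99/40.304 = 1.14108 mol → 1.14108 mol Mg, 1.14108 mol O.
FeO: 14.43/71.844 = 0.20085 mol → 0.20085 mol Fe, 0.20085 mol O.
SiO2: 40.35/60.083 = 0.67157 mol → 0.67157 mol Si, 1.34314 mol O.
Total oxygen = 2.68507 mol. Normalization factor = 4/2.68507 = 1.48972.
Si per 4 O = 0.67157 × 1.48972 = 1.000.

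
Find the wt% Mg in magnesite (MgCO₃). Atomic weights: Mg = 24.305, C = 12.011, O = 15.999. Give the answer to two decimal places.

Formula mass = 1×24.305 + 1×12.011 + 3×15.999 = 84.313 g/mol, of which 24.305 g is Mg.
So Mg makes up 24.305/84.313 = 0.2883 of the mass, i.e. 28.83%.

28.83 weight percent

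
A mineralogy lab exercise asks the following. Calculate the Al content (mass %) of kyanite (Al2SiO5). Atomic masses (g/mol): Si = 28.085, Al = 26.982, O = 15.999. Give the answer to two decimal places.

M(Al2SiO5) = 162.044 g/mol.
Al contributes 2 × 26.982 = 53.964 g per mole.
53.964/162.044 = 0.3330 → 33.30%.

33.30 mass %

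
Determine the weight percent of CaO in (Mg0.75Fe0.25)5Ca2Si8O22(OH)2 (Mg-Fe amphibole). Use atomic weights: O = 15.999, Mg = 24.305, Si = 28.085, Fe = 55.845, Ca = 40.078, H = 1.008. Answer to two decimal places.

13.17 wt%

M((Mg0.75Fe0.25)5Ca2Si8O22(OH)2) = 851.778 g/mol; M(CaO) = 56.077 g/mol.
Moles CaO per formula unit = 2 Ca ÷ 1 = 2.0000.
CaO fraction = (2.0000 × 56.077) / 851.778 = 112.154/851.778 = 0.1317.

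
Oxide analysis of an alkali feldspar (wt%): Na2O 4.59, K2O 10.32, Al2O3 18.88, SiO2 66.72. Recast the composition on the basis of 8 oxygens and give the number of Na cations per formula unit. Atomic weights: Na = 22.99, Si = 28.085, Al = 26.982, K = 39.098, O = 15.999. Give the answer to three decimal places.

Na2O: 4.59/61.979 = 0.07406 mol → 0.14812 mol Na, 0.07406 mol O.
K2O: 10.32/94.195 = 0.10956 mol → 0.21912 mol K, 0.10956 mol O.
Al2O3: 18.88/101.961 = 0.18517 mol → 0.37034 mol Al, 0.55551 mol O.
SiO2: 66.72/60.083 = 1.11046 mol → 1.11046 mol Si, 2.22092 mol O.
Total oxygen = 2.96005 mol. Normalization factor = 8/2.96005 = 2.70266.
Na per 8 O = 0.14812 × 2.70266 = 0.400.

0.400 Na apfu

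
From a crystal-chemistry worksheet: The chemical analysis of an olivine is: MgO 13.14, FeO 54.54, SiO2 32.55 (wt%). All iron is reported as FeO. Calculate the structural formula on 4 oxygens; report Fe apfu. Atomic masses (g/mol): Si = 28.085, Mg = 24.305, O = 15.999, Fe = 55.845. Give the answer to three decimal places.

1.400 Fe apfu

MgO (M=40.304): mol = 0.32602; Mg = 0.32602, O = 0.32602.
FeO (M=71.844): mol = 0.75914; Fe = 0.75914, O = 0.75914.
SiO2 (M=60.083): mol = 0.54175; Si = 0.54175, O = 1.08350.
ΣO = 2.16866; factor = 4/ΣO = 1.84446.
Fe apfu = 0.75914 × 1.84446 = 1.400.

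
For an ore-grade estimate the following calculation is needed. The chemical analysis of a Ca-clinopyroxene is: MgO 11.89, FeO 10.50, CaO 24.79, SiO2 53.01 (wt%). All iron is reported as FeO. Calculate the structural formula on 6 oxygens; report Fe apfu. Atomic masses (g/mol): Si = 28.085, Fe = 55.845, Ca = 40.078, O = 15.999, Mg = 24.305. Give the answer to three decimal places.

0.331 Fe apfu

MgO: 11.89/40.304 = 0.29501 mol → 0.29501 mol Mg, 0.29501 mol O.
FeO: 10.50/71.844 = 0.14615 mol → 0.14615 mol Fe, 0.14615 mol O.
CaO: 24.79/56.077 = 0.44207 mol → 0.44207 mol Ca, 0.44207 mol O.
SiO2: 53.01/60.083 = 0.88228 mol → 0.88228 mol Si, 1.76456 mol O.
Total oxygen = 2.64779 mol. Normalization factor = 6/2.64779 = 2.26604.
Fe per 6 O = 0.14615 × 2.26604 = 0.331.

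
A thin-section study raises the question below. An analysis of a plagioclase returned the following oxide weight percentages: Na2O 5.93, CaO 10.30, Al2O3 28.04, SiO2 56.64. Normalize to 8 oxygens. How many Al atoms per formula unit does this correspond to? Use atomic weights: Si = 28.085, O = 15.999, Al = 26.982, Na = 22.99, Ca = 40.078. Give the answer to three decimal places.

Na2O (M=61.979): mol = 0.09568; Na = 0.19136, O = 0.09568.
CaO (M=56.077): mol = 0.18368; Ca = 0.18368, O = 0.18368.
Al2O3 (M=101.961): mol = 0.27501; Al = 0.55002, O = 0.82503.
SiO2 (M=60.083): mol = 0.94270; Si = 0.94270, O = 1.88540.
ΣO = 2.98979; factor = 8/ΣO = 2.67577.
Al apfu = 0.55002 × 2.67577 = 1.472.

1.472 Al apfu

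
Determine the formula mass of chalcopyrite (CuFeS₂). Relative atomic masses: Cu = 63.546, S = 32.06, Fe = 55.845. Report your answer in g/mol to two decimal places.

M = 1·63.546 + 1·55.845 + 2·32.06

183.51 g/mol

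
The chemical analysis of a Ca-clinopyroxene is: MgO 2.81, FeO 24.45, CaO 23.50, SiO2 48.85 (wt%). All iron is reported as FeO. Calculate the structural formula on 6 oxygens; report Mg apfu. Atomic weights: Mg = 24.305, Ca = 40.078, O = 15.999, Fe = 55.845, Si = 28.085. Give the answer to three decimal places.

MgO: 2.81/40.304 = 0.06972 mol → 0.06972 mol Mg, 0.06972 mol O.
FeO: 24.45/71.844 = 0.34032 mol → 0.34032 mol Fe, 0.34032 mol O.
CaO: 23.50/56.077 = 0.41907 mol → 0.41907 mol Ca, 0.41907 mol O.
SiO2: 48.85/60.083 = 0.81304 mol → 0.81304 mol Si, 1.62608 mol O.
Total oxygen = 2.45519 mol. Normalization factor = 6/2.45519 = 2.44380.
Mg per 6 O = 0.06972 × 2.44380 = 0.170.

0.170 Mg apfu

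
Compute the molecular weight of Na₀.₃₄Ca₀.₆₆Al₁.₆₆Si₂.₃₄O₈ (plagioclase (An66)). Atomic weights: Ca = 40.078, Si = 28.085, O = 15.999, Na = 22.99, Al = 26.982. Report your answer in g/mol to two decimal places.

272.77 g/mol

Na: 0.34 × 22.99 = 7.8166
Ca: 0.66 × 40.078 = 26.4515
Al: 1.66 × 26.982 = 44.7901
Si: 2.34 × 28.085 = 65.7189
O: 8 × 15.999 = 127.9920
Summing the contributions gives the formula mass.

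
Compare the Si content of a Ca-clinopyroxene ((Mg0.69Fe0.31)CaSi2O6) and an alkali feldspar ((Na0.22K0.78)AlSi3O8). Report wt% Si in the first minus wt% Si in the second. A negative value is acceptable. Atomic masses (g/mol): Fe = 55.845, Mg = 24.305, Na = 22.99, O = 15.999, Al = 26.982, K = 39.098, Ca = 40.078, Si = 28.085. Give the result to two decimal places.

-5.84 percentage points

First mineral: 56.170 g Si in 226.324 g formula = 24.82 wt% Si.
Second mineral: 84.255 g Si in 274.783 g formula = 30.66 wt% Si.
24.82% − 30.66% gives a difference of -5.84 percentage points.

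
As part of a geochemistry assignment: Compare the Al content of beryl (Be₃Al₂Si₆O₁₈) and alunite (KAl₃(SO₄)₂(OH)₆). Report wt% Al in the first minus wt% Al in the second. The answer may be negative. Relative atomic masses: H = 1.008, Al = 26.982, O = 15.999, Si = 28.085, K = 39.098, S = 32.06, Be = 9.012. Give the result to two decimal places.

-9.50 percentage points

Al in Be₃Al₂Si₆O₁₈: molar mass 537.492 g/mol; 2×26.982 = 53.964 g → 10.04 wt%.
Al in KAl₃(SO₄)₂(OH)₆: molar mass 414.198 g/mol; 3×26.982 = 80.946 g → 19.54 wt%.
Difference = 10.04 − 19.54 = -9.50 percentage points.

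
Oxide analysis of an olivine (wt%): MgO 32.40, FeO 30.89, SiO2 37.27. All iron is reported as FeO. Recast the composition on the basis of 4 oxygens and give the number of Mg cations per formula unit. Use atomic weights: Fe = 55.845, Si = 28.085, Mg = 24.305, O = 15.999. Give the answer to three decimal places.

MgO (M=40.304): mol = 0.80389; Mg = 0.80389, O = 0.80389.
FeO (M=71.844): mol = 0.42996; Fe = 0.42996, O = 0.42996.
SiO2 (M=60.083): mol = 0.62031; Si = 0.62031, O = 1.24062.
ΣO = 2.47447; factor = 4/ΣO = 1.61651.
Mg apfu = 0.80389 × 1.61651 = 1.299.

1.299 Mg apfu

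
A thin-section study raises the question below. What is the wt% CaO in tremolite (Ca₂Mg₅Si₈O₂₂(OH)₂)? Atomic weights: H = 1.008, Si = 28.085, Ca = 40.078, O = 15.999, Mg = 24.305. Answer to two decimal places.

13.81 wt%

Formula mass = 812.353 g/mol.
2 Ca → 2.0000 mol CaO per formula unit; M(CaO) = 56.077, so CaO mass = 112.154 g.
112.154/812.353 × 100 = 13.81 wt%.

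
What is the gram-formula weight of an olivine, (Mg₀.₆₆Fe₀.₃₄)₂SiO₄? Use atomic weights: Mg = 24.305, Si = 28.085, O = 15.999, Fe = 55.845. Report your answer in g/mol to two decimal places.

162.14 g/mol

The formula mass is the sum 1.32×24.305 + 0.68×55.845 + 1×28.085 + 4×15.999.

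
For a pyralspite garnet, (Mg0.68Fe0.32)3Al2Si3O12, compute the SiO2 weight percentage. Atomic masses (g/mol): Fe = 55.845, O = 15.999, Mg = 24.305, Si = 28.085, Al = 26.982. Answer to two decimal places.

Formula mass = 433.400 g/mol.
3 Si → 3.0000 mol SiO2 per formula unit; M(SiO2) = 60.083, so SiO2 mass = 180.249 g.
180.249/433.400 × 100 = 41.59 wt%.

41.59 wt%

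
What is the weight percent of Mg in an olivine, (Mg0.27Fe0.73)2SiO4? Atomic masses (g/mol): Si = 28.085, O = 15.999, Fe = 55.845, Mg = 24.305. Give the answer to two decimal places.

Formula mass = 0.54*24.305 + 1.46*55.845 + 1*28.085 + 4*15.999 = 186.739 g/mol, of which 13.125 g is Mg.
So Mg makes up 13.125/186.739 = 0.0703 of the mass, i.e. 7.03%.

7.03 wt%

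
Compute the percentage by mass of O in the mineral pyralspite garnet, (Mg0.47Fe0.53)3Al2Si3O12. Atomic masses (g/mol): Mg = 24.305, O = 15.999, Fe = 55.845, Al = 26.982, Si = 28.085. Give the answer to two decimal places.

42.36 weight percent

Molar mass of (Mg0.47Fe0.53)3Al2Si3O12: 1.41*24.305 + 1.59*55.845 + 2*26.982 + 3*28.085 + 12*15.999 = 453.271 g/mol.
Mass of O per formula unit: 12 × 15.999 = 191.988 g.
Weight fraction O = 191.988 / 453.271 = 0.4236.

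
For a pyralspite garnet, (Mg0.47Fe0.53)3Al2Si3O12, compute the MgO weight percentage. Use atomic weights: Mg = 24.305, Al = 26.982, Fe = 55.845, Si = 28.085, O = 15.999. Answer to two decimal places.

M((Mg0.47Fe0.53)3Al2Si3O12) = 453.271 g/mol; M(MgO) = 40.304 g/mol.
Moles MgO per formula unit = 1.41 Mg ÷ 1 = 1.4100.
MgO fraction = (1.4100 × 40.304) / 453.271 = 56.829/453.271 = 0.1254.

12.54 wt%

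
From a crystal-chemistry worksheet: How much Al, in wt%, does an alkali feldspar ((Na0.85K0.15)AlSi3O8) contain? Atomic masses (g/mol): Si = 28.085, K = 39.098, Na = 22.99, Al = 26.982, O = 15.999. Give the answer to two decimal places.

M((Na0.85K0.15)AlSi3O8) = 264.635 g/mol.
Al contributes 1 × 26.982 = 26.982 g per mole.
26.982/264.635 = 0.1020 → 10.20%.

10.20 wt%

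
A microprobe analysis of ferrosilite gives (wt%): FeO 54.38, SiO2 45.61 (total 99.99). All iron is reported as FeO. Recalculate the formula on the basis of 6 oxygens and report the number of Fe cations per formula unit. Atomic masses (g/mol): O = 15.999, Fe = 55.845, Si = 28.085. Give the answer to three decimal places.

1.996 Fe apfu

FeO: 54.38/71.844 = 0.75692 mol → 0.75692 mol Fe, 0.75692 mol O.
SiO2: 45.61/60.083 = 0.75912 mol → 0.75912 mol Si, 1.51824 mol O.
Total oxygen = 2.27516 mol. Normalization factor = 6/2.27516 = 2.63718.
Fe per 6 O = 0.75692 × 2.63718 = 1.996.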